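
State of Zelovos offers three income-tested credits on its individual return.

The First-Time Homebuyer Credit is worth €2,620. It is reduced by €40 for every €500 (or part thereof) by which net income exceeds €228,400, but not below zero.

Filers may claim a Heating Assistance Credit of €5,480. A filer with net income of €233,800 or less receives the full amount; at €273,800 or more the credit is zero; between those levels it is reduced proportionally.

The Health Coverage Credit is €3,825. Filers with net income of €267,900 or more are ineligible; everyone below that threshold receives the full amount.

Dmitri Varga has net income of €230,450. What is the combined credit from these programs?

€11,725

First-Time Homebuyer Credit: income exceeds €228,400 by €2,050, which is 5 full-or-partial €500 increments; reduction = 5 × €40 = €200, leaving €2,420.
Heating Assistance Credit: €230,450 is at or below the €233,800 threshold, so the full €5,480 applies.
Health Coverage Credit: €230,450 is below the €267,900 cutoff, so the full €3,825 applies.
Total: €2,420 + €5,480 + €3,825 = €11,725.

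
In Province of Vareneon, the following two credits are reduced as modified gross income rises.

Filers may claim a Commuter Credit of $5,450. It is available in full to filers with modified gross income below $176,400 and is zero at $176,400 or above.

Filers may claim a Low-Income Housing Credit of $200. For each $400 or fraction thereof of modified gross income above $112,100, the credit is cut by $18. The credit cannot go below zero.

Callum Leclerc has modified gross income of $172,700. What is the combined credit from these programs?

Commuter Credit: $172,700 is below the $176,400 cutoff, so the full $5,450 applies.
Low-Income Housing Credit: income exceeds $112,100 by $60,600 → 152 increments × $18 = $2,736 ≥ base, so the credit is $0.
Total: $5,450 + $0 = $5,450.

$5,450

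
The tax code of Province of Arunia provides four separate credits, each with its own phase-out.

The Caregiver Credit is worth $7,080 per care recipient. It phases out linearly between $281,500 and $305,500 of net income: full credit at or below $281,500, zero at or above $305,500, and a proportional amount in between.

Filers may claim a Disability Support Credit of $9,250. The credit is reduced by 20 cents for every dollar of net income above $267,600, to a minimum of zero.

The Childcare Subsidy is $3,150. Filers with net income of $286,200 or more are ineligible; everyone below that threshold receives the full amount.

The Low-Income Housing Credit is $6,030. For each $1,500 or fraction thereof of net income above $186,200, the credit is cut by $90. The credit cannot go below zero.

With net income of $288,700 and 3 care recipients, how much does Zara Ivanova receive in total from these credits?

Caregiver Credit: base = 3 × $7,080 = $21,240. $288,700 is $7,200 into a $24,000 phase-out range, leaving 16,800/24,000 of the credit: $21,240 × 16,800/24,000 = $14,868.
Disability Support Credit: 20% of the $21,100 excess over $267,600 is $4,220; credit = $9,250 − $4,220 = $5,030.
Childcare Subsidy: $288,700 meets or exceeds the $286,200 cutoff, so the credit is $0.
Low-Income Housing Credit: income exceeds $186,200 by $102,500 → 69 increments × $90 = $6,210 ≥ base, so the credit is $0.
Total: $14,868 + $5,030 + $0 + $0 = $19,898.

$19,898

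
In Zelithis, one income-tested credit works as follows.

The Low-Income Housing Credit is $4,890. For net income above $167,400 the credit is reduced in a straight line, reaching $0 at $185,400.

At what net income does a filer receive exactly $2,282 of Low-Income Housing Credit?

$2,282 is 2,282/4,890 of the full $4,890, so 2,608/4,890 of the $18,000 range has been used: income = $167,400 + $18,000 × 2,608/4,890 = $177,000.

$177,000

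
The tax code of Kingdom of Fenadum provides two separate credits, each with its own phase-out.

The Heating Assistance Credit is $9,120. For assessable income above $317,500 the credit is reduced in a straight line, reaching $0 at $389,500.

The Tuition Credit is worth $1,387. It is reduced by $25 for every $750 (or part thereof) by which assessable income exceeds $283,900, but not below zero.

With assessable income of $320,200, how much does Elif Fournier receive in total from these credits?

$8,940

Heating Assistance Credit: $320,200 is $2,700 into a $72,000 phase-out range, leaving 69,300/72,000 of the credit: $9,120 × 69,300/72,000 = $8,778.
Tuition Credit: income exceeds $283,900 by $36,300, which is 49 full-or-partial $750 increments; reduction = 49 × $25 = $1,225, leaving $162.
Total: $8,778 + $162 = $8,940.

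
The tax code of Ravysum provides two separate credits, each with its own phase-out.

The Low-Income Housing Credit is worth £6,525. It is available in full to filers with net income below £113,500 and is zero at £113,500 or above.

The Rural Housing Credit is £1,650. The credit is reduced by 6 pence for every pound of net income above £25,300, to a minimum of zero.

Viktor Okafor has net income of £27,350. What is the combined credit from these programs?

£8,052

Low-Income Housing Credit: £27,350 is below the £113,500 cutoff, so the full £6,525 applies.
Rural Housing Credit: 6% of the £2,050 excess over £25,300 is £123; credit = £1,650 − £123 = £1,527.
Total: £6,525 + £1,527 = £8,052.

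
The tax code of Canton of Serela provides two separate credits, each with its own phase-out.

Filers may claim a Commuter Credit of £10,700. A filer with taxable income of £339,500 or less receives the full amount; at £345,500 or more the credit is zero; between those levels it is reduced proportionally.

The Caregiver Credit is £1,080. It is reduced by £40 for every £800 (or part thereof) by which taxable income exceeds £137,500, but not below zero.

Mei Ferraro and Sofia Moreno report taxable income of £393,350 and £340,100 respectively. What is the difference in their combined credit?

Mei (£393,350): Commuter Credit: £393,350 is at or above £345,500, so the credit is £0. Caregiver Credit: income exceeds £137,500 by £255,850 → 320 increments × £40 = £12,800 ≥ base, so the credit is £0. total £0 + £0 = £0
Sofia (£340,100): Commuter Credit: £340,100 is £600 into a £6,000 phase-out range, leaving 5,400/6,000 of the credit: £10,700 × 5,400/6,000 = £9,630. Caregiver Credit: income exceeds £137,500 by £202,600 → 254 increments × £40 = £10,160 ≥ base, so the credit is £0. total £9,630 + £0 = £9,630
Difference: |£0 − £9,630| = £9,630.

£9,630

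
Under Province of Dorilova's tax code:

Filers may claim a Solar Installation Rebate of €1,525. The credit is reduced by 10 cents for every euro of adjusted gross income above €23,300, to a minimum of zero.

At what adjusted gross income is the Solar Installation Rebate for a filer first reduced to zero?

The credit falls by 10% of each euro above €23,300, so it reaches zero when the excess is €1,525 / 10% = €15,250: income = €23,300 + €15,250 = €38,550.

€38,550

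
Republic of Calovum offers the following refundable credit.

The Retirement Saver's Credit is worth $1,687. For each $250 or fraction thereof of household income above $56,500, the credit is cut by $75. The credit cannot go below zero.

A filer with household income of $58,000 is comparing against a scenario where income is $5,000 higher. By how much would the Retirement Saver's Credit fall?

At $58,000 — income exceeds $56,500 by $1,500, which is 6 full-or-partial $250 increments; reduction = 6 × $75 = $450, leaving $1,237.
At $63,000 — income exceeds $56,500 by $6,500 → 26 increments × $75 = $1,950 ≥ base, so the credit is $0.
Lost: $1,237 − $0 = $1,237.

$1,237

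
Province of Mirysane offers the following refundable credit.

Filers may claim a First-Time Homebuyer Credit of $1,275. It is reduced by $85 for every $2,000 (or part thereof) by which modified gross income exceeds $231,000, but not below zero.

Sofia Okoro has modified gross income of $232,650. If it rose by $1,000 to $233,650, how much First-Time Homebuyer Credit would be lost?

$85

At $232,650 — income exceeds $231,000 by $1,650, which is 1 full-or-partial $2,000 increment; reduction = 1 × $85 = $85, leaving $1,190.
At $233,650 — income exceeds $231,000 by $2,650, which is 2 full-or-partial $2,000 increments; reduction = 2 × $85 = $170, leaving $1,105.
Lost: $1,190 − $1,105 = $85.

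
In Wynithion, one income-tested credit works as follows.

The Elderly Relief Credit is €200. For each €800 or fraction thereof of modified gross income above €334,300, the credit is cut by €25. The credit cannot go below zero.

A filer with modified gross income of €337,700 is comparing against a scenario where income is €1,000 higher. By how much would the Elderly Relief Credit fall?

At €337,700 — income exceeds €334,300 by €3,400, which is 5 full-or-partial €800 increments; reduction = 5 × €25 = €125, leaving €75.
At €338,700 — income exceeds €334,300 by €4,400, which is 6 full-or-partial €800 increments; reduction = 6 × €25 = €150, leaving €50.
Lost: €75 − €50 = €25.

€25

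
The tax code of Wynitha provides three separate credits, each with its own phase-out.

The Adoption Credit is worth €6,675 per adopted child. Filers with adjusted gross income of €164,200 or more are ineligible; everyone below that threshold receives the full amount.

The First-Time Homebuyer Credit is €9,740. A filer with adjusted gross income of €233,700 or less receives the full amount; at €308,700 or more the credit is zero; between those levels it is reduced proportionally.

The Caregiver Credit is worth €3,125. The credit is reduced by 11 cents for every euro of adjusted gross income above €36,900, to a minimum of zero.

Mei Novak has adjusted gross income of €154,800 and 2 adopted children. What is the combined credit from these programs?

Adoption Credit: base = 2 × €6,675 = €13,350. €154,800 is below the €164,200 cutoff, so the full €13,350 applies.
First-Time Homebuyer Credit: €154,800 is at or below the €233,700 threshold, so the full €9,740 applies.
Caregiver Credit: 11% of the €117,900 excess over €36,900 is €12,969 ≥ base, so the credit is €0.
Total: €13,350 + €9,740 + €0 = €23,090.

€23,090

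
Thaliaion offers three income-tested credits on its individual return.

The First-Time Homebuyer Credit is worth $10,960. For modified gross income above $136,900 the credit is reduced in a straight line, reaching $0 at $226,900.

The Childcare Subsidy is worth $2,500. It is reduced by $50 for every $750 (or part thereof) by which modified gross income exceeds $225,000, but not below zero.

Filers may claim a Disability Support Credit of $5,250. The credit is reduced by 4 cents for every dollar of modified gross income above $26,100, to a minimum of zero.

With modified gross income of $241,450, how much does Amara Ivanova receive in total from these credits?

First-Time Homebuyer Credit: $241,450 is at or above $226,900, so the credit is $0.
Childcare Subsidy: income exceeds $225,000 by $16,450, which is 22 full-or-partial $750 increments; reduction = 22 × $50 = $1,100, leaving $1,400.
Disability Support Credit: 4% of the $215,350 excess over $26,100 is $8,614 ≥ base, so the credit is $0.
Total: $0 + $1,400 + $0 = $1,400.

$1,400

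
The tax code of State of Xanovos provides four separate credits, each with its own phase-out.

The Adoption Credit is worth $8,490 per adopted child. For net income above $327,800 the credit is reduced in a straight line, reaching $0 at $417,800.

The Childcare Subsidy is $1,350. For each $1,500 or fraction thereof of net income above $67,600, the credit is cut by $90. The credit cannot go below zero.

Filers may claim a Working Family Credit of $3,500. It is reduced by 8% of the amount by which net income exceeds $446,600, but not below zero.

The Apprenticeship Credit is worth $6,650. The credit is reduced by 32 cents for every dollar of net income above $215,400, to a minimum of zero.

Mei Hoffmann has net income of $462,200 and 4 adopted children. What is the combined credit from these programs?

Adoption Credit: base = 4 × $8,490 = $33,960. $462,200 is at or above $417,800, so the credit is $0.
Childcare Subsidy: income exceeds $67,600 by $394,600 → 264 increments × $90 = $23,760 ≥ base, so the credit is $0.
Working Family Credit: 8% of the $15,600 excess over $446,600 is $1,248; credit = $3,500 − $1,248 = $2,252.
Apprenticeship Credit: 32% of the $246,800 excess over $215,400 is $78,976 ≥ base, so the credit is $0.
Total: $0 + $0 + $2,252 + $0 = $2,252.

$2,252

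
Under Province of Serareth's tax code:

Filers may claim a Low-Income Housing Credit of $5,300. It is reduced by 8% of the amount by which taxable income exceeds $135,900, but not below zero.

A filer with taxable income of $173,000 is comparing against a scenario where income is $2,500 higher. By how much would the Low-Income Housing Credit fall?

$200

At $173,000 — 8% of the $37,100 excess over $135,900 is $2,968; credit = $5,300 − $2,968 = $2,332.
At $175,500 — 8% of the $39,600 excess over $135,900 is $3,168; credit = $5,300 − $3,168 = $2,132.
Lost: $2,332 − $2,132 = $200.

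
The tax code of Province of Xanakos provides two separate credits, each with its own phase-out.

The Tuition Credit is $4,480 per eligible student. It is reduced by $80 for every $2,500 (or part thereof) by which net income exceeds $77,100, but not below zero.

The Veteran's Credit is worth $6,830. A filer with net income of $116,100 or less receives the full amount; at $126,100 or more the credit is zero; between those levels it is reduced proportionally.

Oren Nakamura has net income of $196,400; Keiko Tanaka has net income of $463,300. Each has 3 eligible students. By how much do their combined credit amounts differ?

Oren ($196,400): Tuition Credit: base = 3 × $4,480 = $13,440. income exceeds $77,100 by $119,300, which is 48 full-or-partial $2,500 increments; reduction = 48 × $80 = $3,840, leaving $9,600. Veteran's Credit: $196,400 is at or above $126,100, so the credit is $0. total $9,600 + $0 = $9,600
Keiko ($463,300): Tuition Credit: base = 3 × $4,480 = $13,440. income exceeds $77,100 by $386,200, which is 155 full-or-partial $2,500 increments; reduction = 155 × $80 = $12,400, leaving $1,040. Veteran's Credit: $463,300 is at or above $126,100, so the credit is $0. total $1,040 + $0 = $1,040
Difference: |$9,600 − $1,040| = $8,560.

$8,560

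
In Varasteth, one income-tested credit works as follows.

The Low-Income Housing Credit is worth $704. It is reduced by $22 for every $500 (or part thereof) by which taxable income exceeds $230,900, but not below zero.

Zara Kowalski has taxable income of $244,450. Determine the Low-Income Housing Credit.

Low-Income Housing Credit: income exceeds $230,900 by $13,550, which is 28 full-or-partial $500 increments; reduction = 28 × $22 = $616, leaving $88.

$88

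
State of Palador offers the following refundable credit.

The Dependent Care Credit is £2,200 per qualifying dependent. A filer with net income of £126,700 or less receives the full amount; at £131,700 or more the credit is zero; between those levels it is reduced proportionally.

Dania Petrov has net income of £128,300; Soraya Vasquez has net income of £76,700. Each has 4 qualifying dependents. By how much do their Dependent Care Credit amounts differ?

£2,816

Dania (£128,300): Dependent Care Credit: base = 4 × £2,200 = £8,800. £128,300 is £1,600 into a £5,000 phase-out range, leaving 3,400/5,000 of the credit: £8,800 × 3,400/5,000 = £5,984.
Soraya (£76,700): Dependent Care Credit: base = 4 × £2,200 = £8,800. £76,700 is at or below the £126,700 threshold, so the full £8,800 applies.
Difference: |£5,984 − £8,800| = £2,816.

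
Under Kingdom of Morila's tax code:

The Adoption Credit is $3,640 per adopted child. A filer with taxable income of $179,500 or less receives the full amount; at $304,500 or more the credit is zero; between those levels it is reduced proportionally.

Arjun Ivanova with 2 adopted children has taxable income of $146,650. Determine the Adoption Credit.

$7,280

Adoption Credit: base = 2 × $3,640 = $7,280. $146,650 is at or below the $179,500 threshold, so the full $7,280 applies.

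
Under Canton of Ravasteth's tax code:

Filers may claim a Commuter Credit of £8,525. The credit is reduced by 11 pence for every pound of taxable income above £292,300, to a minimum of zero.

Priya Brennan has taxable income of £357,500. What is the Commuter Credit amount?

£1,353

Commuter Credit: 11% of the £65,200 excess over £292,300 is £7,172; credit = £8,525 − £7,172 = £1,353.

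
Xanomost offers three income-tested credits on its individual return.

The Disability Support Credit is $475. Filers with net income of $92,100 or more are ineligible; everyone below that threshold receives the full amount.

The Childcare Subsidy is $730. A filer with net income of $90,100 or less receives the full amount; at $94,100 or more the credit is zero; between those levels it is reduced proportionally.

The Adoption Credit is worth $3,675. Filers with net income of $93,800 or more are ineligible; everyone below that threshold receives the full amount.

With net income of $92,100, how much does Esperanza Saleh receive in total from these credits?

$4,040

Disability Support Credit: $92,100 meets or exceeds the $92,100 cutoff, so the credit is $0.
Childcare Subsidy: $92,100 is $2,000 into a $4,000 phase-out range, leaving 2,000/4,000 of the credit: $730 × 2,000/4,000 = $365.
Adoption Credit: $92,100 is below the $93,800 cutoff, so the full $3,675 applies.
Total: $0 + $365 + $3,675 = $4,040.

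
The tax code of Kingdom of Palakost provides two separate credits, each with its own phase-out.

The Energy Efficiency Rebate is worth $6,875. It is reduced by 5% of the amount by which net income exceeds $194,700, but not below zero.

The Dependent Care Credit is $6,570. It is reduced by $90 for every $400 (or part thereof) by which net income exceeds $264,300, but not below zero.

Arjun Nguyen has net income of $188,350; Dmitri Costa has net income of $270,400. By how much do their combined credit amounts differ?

$5,225

Arjun ($188,350): Energy Efficiency Rebate: $188,350 is at or below the $194,700 threshold, so the full $6,875 applies. Dependent Care Credit: $188,350 is at or below the $264,300 threshold, so the full $6,570 applies. total $6,875 + $6,570 = $13,445
Dmitri ($270,400): Energy Efficiency Rebate: 5% of the $75,700 excess over $194,700 is $3,785; credit = $6,875 − $3,785 = $3,090. Dependent Care Credit: income exceeds $264,300 by $6,100, which is 16 full-or-partial $400 increments; reduction = 16 × $90 = $1,440, leaving $5,130. total $3,090 + $5,130 = $8,220
Difference: |$13,445 − $8,220| = $5,225.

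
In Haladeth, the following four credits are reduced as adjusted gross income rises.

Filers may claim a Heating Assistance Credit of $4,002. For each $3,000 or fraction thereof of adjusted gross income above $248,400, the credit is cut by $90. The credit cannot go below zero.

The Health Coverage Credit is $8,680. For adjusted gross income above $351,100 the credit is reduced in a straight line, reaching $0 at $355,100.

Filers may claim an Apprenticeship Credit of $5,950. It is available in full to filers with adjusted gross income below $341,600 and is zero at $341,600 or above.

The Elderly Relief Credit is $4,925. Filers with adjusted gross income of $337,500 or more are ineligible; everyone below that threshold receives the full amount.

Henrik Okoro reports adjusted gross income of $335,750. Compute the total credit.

$20,857

Heating Assistance Credit: income exceeds $248,400 by $87,350, which is 30 full-or-partial $3,000 increments; reduction = 30 × $90 = $2,700, leaving $1,302.
Health Coverage Credit: $335,750 is at or below the $351,100 threshold, so the full $8,680 applies.
Apprenticeship Credit: $335,750 is below the $341,600 cutoff, so the full $5,950 applies.
Elderly Relief Credit: $335,750 is below the $337,500 cutoff, so the full $4,925 applies.
Total: $1,302 + $8,680 + $5,950 + $4,925 = $20,857.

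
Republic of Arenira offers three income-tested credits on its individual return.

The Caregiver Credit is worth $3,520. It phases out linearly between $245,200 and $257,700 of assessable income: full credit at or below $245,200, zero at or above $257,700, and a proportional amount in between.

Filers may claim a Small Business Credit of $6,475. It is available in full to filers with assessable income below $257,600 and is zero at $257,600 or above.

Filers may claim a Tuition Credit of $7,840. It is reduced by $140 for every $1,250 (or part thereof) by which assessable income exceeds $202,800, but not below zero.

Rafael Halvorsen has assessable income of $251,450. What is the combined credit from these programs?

Caregiver Credit: $251,450 is $6,250 into a $12,500 phase-out range, leaving 6,250/12,500 of the credit: $3,520 × 6,250/12,500 = $1,760.
Small Business Credit: $251,450 is below the $257,600 cutoff, so the full $6,475 applies.
Tuition Credit: income exceeds $202,800 by $48,650, which is 39 full-or-partial $1,250 increments; reduction = 39 × $140 = $5,460, leaving $2,380.
Total: $1,760 + $6,475 + $2,380 = $10,615.

$10,615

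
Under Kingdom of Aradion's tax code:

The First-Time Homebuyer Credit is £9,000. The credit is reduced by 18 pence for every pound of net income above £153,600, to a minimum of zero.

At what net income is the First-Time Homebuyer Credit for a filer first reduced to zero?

The credit falls by 18% of each pound above £153,600, so it reaches zero when the excess is £9,000 / 18% = £50,000: income = £153,600 + £50,000 = £203,600.

£203,600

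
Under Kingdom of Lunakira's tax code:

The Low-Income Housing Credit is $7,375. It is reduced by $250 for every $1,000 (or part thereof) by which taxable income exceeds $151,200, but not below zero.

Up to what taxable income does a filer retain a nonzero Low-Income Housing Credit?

$180,200

After 29 increments the reduction is 29 × $250 = $7,250, leaving $125; one more increment wipes it out. Increment 29 ends at excess 29 × $1,000 = $29,000, so the highest qualifying income is $151,200 + $29,000 = $180,200.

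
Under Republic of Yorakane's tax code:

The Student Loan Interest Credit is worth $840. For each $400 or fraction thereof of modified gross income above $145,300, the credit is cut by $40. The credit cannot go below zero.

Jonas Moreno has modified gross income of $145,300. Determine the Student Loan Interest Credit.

Student Loan Interest Credit: $145,300 is at or below the $145,300 threshold, so the full $840 applies.

$840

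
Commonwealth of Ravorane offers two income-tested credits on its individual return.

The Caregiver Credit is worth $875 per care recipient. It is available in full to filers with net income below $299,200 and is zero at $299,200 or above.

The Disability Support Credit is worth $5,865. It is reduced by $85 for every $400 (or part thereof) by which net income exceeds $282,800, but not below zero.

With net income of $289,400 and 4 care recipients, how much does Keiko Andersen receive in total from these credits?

$7,920

Caregiver Credit: base = 4 × $875 = $3,500. $289,400 is below the $299,200 cutoff, so the full $3,500 applies.
Disability Support Credit: income exceeds $282,800 by $6,600, which is 17 full-or-partial $400 increments; reduction = 17 × $85 = $1,445, leaving $4,420.
Total: $3,500 + $4,420 = $7,920.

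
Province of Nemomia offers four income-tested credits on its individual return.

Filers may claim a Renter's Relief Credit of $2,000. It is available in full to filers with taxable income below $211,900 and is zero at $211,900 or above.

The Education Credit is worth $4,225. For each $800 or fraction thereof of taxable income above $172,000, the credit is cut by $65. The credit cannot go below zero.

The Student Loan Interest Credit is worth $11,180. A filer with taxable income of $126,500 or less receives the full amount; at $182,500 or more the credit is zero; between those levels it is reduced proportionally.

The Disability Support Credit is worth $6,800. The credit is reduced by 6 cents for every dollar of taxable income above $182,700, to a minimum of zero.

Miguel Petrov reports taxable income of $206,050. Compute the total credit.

Renter's Relief Credit: $206,050 is below the $211,900 cutoff, so the full $2,000 applies.
Education Credit: income exceeds $172,000 by $34,050, which is 43 full-or-partial $800 increments; reduction = 43 × $65 = $2,795, leaving $1,430.
Student Loan Interest Credit: $206,050 is at or above $182,500, so the credit is $0.
Disability Support Credit: 6% of the $23,350 excess over $182,700 is $1,401; credit = $6,800 − $1,401 = $5,399.
Total: $2,000 + $1,430 + $0 + $5,399 = $8,829.

$8,829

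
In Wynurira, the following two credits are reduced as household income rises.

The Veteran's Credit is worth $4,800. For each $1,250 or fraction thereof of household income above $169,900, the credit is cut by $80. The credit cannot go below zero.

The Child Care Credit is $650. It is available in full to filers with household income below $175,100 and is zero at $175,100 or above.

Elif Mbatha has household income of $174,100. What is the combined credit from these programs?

Veteran's Credit: income exceeds $169,900 by $4,200, which is 4 full-or-partial $1,250 increments; reduction = 4 × $80 = $320, leaving $4,480.
Child Care Credit: $174,100 is below the $175,100 cutoff, so the full $650 applies.
Total: $4,480 + $650 = $5,130.

$5,130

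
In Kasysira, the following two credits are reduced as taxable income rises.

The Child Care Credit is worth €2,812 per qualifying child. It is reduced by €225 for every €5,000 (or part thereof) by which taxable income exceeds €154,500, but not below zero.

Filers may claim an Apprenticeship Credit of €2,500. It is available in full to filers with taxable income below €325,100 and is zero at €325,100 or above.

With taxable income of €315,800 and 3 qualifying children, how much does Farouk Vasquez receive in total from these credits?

Child Care Credit: base = 3 × €2,812 = €8,436. income exceeds €154,500 by €161,300, which is 33 full-or-partial €5,000 increments; reduction = 33 × €225 = €7,425, leaving €1,011.
Apprenticeship Credit: €315,800 is below the €325,100 cutoff, so the full €2,500 applies.
Total: €1,011 + €2,500 = €3,511.

€3,511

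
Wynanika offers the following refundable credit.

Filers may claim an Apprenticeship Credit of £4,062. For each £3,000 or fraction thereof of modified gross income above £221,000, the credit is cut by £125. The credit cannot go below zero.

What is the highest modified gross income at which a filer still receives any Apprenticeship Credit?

After 32 increments the reduction is 32 × £125 = £4,000, leaving £62; one more increment wipes it out. Increment 32 ends at excess 32 × £3,000 = £96,000, so the highest qualifying income is £221,000 + £96,000 = £317,000.

£317,000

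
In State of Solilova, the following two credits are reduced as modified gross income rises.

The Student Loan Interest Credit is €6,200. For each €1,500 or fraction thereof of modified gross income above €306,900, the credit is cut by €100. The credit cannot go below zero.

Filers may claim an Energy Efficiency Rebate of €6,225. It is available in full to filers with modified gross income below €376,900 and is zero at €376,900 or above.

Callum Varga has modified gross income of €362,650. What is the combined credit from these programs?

€8,625

Student Loan Interest Credit: income exceeds €306,900 by €55,750, which is 38 full-or-partial €1,500 increments; reduction = 38 × €100 = €3,800, leaving €2,400.
Energy Efficiency Rebate: €362,650 is below the €376,900 cutoff, so the full €6,225 applies.
Total: €2,400 + €6,225 = €8,625.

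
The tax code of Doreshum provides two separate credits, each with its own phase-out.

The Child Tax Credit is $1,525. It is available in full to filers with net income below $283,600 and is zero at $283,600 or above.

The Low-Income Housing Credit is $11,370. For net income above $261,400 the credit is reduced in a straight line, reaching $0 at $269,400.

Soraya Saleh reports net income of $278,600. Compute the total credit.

$1,525

Child Tax Credit: $278,600 is below the $283,600 cutoff, so the full $1,525 applies.
Low-Income Housing Credit: $278,600 is at or above $269,400, so the credit is $0.
Total: $1,525 + $0 = $1,525.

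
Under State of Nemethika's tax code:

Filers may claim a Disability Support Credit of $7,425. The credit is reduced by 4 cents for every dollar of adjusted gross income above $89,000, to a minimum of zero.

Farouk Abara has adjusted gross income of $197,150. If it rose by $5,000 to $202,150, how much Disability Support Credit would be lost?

$200

At $197,150 — 4% of the $108,150 excess over $89,000 is $4,326; credit = $7,425 − $4,326 = $3,099.
At $202,150 — 4% of the $113,150 excess over $89,000 is $4,526; credit = $7,425 − $4,526 = $2,899.
Lost: $3,099 − $2,899 = $200.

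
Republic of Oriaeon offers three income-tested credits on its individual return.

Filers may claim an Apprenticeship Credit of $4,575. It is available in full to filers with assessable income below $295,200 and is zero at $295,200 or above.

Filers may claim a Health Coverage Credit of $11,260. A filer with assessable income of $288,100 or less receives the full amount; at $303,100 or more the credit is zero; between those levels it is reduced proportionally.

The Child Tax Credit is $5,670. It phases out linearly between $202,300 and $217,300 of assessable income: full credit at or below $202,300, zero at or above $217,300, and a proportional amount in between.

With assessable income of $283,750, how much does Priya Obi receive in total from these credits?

Apprenticeship Credit: $283,750 is below the $295,200 cutoff, so the full $4,575 applies.
Health Coverage Credit: $283,750 is at or below the $288,100 threshold, so the full $11,260 applies.
Child Tax Credit: $283,750 is at or above $217,300, so the credit is $0.
Total: $4,575 + $11,260 + $0 = $15,835.

$15,835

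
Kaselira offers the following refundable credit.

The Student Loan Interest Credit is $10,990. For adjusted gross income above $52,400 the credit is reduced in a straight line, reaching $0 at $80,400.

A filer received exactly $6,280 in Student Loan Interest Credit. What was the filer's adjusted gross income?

$6,280 is 6,280/10,990 of the full $10,990, so 4,710/10,990 of the $28,000 range has been used: income = $52,400 + $28,000 × 4,710/10,990 = $64,400.

$64,400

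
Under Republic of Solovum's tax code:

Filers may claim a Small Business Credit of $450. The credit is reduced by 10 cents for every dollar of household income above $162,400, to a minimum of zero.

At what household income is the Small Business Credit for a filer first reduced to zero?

The credit falls by 10% of each dollar above $162,400, so it reaches zero when the excess is $450 / 10% = $4,500: income = $162,400 + $4,500 = $166,900.

$166,900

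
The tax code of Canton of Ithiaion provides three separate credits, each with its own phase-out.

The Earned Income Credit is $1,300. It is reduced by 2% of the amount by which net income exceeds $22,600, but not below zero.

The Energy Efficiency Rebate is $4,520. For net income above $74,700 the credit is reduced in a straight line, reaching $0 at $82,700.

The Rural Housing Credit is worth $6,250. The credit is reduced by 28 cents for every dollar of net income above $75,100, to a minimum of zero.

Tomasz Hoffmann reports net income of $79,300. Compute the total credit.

Earned Income Credit: 2% of the $56,700 excess over $22,600 is $1,134; credit = $1,300 − $1,134 = $166.
Energy Efficiency Rebate: $79,300 is $4,600 into a $8,000 phase-out range, leaving 3,400/8,000 of the credit: $4,520 × 3,400/8,000 = $1,921.
Rural Housing Credit: 28% of the $4,200 excess over $75,100 is $1,176; credit = $6,250 − $1,176 = $5,074.
Total: $166 + $1,921 + $5,074 = $7,161.

$7,161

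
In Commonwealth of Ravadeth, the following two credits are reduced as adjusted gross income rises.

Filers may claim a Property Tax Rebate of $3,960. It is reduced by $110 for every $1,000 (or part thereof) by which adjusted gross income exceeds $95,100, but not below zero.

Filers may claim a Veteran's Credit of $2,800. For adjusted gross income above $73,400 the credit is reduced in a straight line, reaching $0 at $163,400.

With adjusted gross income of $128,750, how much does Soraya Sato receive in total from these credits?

$1,298

Property Tax Rebate: income exceeds $95,100 by $33,650, which is 34 full-or-partial $1,000 increments; reduction = 34 × $110 = $3,740, leaving $220.
Veteran's Credit: $128,750 is $55,350 into a $90,000 phase-out range, leaving 34,650/90,000 of the credit: $2,800 × 34,650/90,000 = $1,078.
Total: $220 + $1,078 = $1,298.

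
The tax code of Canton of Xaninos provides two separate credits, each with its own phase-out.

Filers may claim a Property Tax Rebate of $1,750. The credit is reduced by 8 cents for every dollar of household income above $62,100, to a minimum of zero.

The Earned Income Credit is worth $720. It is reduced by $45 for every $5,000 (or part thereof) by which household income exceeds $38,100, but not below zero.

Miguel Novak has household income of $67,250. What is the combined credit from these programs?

$1,788

Property Tax Rebate: 8% of the $5,150 excess over $62,100 is $412; credit = $1,750 − $412 = $1,338.
Earned Income Credit: income exceeds $38,100 by $29,150, which is 6 full-or-partial $5,000 increments; reduction = 6 × $45 = $270, leaving $450.
Total: $1,338 + $450 = $1,788.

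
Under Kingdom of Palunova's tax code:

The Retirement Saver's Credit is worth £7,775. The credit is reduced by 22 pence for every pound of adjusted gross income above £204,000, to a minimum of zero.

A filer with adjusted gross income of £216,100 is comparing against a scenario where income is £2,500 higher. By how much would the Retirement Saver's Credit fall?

At £216,100 — 22% of the £12,100 excess over £204,000 is £2,662; credit = £7,775 − £2,662 = £5,113.
At £218,600 — 22% of the £14,600 excess over £204,000 is £3,212; credit = £7,775 − £3,212 = £4,563.
Lost: £5,113 − £4,563 = £550.

£550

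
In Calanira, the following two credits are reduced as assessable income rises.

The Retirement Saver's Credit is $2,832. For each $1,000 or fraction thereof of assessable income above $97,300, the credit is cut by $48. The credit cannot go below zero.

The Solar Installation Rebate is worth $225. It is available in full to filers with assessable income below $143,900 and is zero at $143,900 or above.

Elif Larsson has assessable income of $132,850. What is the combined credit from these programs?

Retirement Saver's Credit: income exceeds $97,300 by $35,550, which is 36 full-or-partial $1,000 increments; reduction = 36 × $48 = $1,728, leaving $1,104.
Solar Installation Rebate: $132,850 is below the $143,900 cutoff, so the full $225 applies.
Total: $1,104 + $225 = $1,329.

$1,329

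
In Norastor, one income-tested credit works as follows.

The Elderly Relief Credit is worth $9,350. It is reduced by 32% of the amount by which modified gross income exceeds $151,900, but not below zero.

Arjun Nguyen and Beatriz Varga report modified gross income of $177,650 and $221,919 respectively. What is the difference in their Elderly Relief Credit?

Arjun ($177,650): Elderly Relief Credit: 32% of the $25,750 excess over $151,900 is $8,240; credit = $9,350 − $8,240 = $1,110.
Beatriz ($221,919): Elderly Relief Credit: 32% of the $70,019 excess over $151,900 is $22,406.08 ≥ base, so the credit is $0.
Difference: |$1,110 − $0| = $1,110.

$1,110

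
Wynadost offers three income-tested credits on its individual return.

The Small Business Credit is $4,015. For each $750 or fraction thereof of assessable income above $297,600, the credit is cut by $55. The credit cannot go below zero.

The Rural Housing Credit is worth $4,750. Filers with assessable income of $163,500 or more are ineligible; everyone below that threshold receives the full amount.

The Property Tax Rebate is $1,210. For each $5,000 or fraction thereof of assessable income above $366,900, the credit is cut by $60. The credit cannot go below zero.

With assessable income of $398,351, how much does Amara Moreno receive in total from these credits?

$790

Small Business Credit: income exceeds $297,600 by $100,751 → 135 increments × $55 = $7,425 ≥ base, so the credit is $0.
Rural Housing Credit: $398,351 meets or exceeds the $163,500 cutoff, so the credit is $0.
Property Tax Rebate: income exceeds $366,900 by $31,451, which is 7 full-or-partial $5,000 increments; reduction = 7 × $60 = $420, leaving $790.
Total: $0 + $0 + $790 = $790.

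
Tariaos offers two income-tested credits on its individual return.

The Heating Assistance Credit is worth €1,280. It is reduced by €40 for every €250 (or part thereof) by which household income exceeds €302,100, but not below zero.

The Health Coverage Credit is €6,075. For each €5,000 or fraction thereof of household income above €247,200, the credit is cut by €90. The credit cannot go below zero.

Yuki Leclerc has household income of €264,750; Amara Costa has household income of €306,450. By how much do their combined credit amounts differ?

€1,440

Yuki (€264,750): Heating Assistance Credit: €264,750 is at or below the €302,100 threshold, so the full €1,280 applies. Health Coverage Credit: income exceeds €247,200 by €17,550, which is 4 full-or-partial €5,000 increments; reduction = 4 × €90 = €360, leaving €5,715. total €1,280 + €5,715 = €6,995
Amara (€306,450): Heating Assistance Credit: income exceeds €302,100 by €4,350, which is 18 full-or-partial €250 increments; reduction = 18 × €40 = €720, leaving €560. Health Coverage Credit: income exceeds €247,200 by €59,250, which is 12 full-or-partial €5,000 increments; reduction = 12 × €90 = €1,080, leaving €4,995. total €560 + €4,995 = €5,555
Difference: |€6,995 − €5,555| = €1,440.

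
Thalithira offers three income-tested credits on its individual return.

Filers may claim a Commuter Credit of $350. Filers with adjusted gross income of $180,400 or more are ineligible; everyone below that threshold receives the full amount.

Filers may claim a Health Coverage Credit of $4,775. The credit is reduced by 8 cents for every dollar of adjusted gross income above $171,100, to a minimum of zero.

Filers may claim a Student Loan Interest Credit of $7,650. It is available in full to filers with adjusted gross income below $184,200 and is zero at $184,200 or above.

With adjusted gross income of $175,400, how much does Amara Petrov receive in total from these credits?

$12,431

Commuter Credit: $175,400 is below the $180,400 cutoff, so the full $350 applies.
Health Coverage Credit: 8% of the $4,300 excess over $171,100 is $344; credit = $4,775 − $344 = $4,431.
Student Loan Interest Credit: $175,400 is below the $184,200 cutoff, so the full $7,650 applies.
Total: $350 + $4,431 + $7,650 = $12,431.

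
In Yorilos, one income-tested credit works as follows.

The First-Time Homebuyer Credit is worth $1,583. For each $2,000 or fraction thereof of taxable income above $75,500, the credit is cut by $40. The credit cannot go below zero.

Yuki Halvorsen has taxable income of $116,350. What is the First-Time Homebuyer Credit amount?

$743

First-Time Homebuyer Credit: income exceeds $75,500 by $40,850, which is 21 full-or-partial $2,000 increments; reduction = 21 × $40 = $840, leaving $743.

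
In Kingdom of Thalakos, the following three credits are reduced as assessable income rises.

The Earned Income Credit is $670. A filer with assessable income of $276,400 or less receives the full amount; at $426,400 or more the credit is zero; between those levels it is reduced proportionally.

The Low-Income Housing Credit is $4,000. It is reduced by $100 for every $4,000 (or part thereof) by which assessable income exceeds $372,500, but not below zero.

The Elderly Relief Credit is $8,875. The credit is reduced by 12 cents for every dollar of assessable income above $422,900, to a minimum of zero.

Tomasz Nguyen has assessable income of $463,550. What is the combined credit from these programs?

$5,697

Earned Income Credit: $463,550 is at or above $426,400, so the credit is $0.
Low-Income Housing Credit: income exceeds $372,500 by $91,050, which is 23 full-or-partial $4,000 increments; reduction = 23 × $100 = $2,300, leaving $1,700.
Elderly Relief Credit: 12% of the $40,650 excess over $422,900 is $4,878; credit = $8,875 − $4,878 = $3,997.
Total: $0 + $1,700 + $3,997 = $5,697.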